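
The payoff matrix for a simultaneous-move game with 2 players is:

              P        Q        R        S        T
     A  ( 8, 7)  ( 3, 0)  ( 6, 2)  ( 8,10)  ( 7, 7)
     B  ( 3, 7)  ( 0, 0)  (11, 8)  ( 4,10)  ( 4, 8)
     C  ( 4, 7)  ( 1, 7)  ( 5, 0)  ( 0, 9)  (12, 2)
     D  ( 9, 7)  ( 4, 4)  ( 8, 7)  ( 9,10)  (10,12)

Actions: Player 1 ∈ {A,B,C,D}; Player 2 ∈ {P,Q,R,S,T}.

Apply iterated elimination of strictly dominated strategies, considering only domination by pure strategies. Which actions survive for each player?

P1 drop A (D beats it: P:9>8 Q:4>3 R:8>6 S:9>8 T:10>7)
P2 drop P (S beats it: B:10>7 C:9>7 D:10>7)
P2 drop Q (S beats it: B:10>0 C:9>7 D:10>4)
P2 drop R (S beats it: B:10>8 C:9>0 D:10>7)
P1 drop B (D beats it: S:9>4 T:10>4)
P1→{C,D} P2→{S,T}

Survivors P1:{C,D} P2:{S,T}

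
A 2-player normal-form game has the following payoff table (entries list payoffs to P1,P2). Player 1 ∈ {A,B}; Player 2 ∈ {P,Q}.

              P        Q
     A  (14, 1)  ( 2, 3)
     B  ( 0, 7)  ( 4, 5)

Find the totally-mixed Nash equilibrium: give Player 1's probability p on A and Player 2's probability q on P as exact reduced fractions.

(p,q) = (1/2, 1/8)

P1 indiff ⇒ q·14+(1-q)·2 = q·0+(1-q)·4 ⇒ q(14) = (1-q)(2) ⇒ q = 1/8
P2 indiff ⇒ p·1+(1-p)·7 = p·3+(1-p)·5 ⇒ p(-2) = (1-p)(-2) ⇒ p = 1/2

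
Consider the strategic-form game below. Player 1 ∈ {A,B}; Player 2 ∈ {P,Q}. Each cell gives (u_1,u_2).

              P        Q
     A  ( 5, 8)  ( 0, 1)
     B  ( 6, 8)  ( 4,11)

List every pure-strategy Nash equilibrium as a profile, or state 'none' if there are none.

Nash profiles: (B,Q)

(A,P): not NE [P1→B gives 6>5]
(A,Q): not NE [P1→B gives 4>0; P2→P gives 8>1]
(B,P): not NE [P2→Q gives 11>8]
(B,Q): NE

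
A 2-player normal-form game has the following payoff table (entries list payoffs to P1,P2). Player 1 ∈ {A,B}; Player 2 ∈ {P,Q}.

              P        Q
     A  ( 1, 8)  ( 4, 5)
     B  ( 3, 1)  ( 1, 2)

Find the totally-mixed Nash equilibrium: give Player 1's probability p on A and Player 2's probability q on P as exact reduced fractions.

P1 indiff ⇒ q·1+(1-q)·4 = q·3+(1-q)·1 ⇒ q(-2) = (1-q)(-3) ⇒ q = 3/5
P2 indiff ⇒ p·8+(1-p)·1 = p·5+(1-p)·2 ⇒ p(3) = (1-p)(1) ⇒ p = 1/4

(p,q) = (1/4, 3/5)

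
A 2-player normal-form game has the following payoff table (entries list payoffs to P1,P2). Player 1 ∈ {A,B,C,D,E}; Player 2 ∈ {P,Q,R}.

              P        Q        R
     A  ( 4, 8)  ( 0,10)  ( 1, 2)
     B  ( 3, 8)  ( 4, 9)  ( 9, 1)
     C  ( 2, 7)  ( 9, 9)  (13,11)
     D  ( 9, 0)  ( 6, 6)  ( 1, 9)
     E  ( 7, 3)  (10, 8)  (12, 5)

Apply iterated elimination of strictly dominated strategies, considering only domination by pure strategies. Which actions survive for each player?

Survivors P1:{C,E} P2:{Q,R}

P1 drop A (E beats it: P:7>4 Q:10>0 R:12>1)
P1 drop B (E beats it: P:7>3 Q:10>4 R:12>9)
P2 drop P (Q beats it: C:9>7 D:6>0 E:8>3)
P1 drop D (C beats it: Q:9>6 R:13>1)
P1→{C,E} P2→{Q,R}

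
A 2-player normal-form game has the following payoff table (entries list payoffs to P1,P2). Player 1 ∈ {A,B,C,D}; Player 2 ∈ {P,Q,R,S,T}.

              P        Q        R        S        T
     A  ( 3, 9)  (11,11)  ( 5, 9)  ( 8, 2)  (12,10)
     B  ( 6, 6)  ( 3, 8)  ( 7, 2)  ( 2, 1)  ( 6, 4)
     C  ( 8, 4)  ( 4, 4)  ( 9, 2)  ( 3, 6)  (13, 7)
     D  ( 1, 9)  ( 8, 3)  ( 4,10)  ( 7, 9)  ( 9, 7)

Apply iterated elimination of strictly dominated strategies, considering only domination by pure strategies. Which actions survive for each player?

P1 drop B (C beats it: P:8>6 Q:4>3 R:9>7 S:3>2 T:13>6)
P1 drop D (A beats it: P:3>1 Q:11>8 R:5>4 S:8>7 T:12>9)
P2 drop P (T beats it: A:10>9 C:7>4)
P2 drop R (Q beats it: A:11>9 C:4>2)
P2 drop S (T beats it: A:10>2 C:7>6)
P1→{A,C} P2→{Q,T}

Survivors P1:{A,C} P2:{Q,T}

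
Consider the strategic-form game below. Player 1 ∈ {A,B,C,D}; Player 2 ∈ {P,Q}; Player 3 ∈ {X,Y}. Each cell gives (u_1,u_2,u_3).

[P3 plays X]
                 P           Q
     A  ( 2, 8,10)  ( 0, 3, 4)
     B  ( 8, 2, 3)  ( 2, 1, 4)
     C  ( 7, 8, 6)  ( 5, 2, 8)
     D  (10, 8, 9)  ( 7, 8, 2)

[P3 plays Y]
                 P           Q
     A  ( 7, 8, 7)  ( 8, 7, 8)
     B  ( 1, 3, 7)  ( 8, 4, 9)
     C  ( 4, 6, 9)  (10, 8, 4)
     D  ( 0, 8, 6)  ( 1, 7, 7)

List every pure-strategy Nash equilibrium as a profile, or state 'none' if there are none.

(A,P,X): not NE [P1→D gives 10>2]
(A,P,Y): not NE [P3→X gives 10>7]
(A,Q,X): not NE [P1→D gives 7>0; P2→P gives 8>3; P3→Y gives 8>4]
(A,Q,Y): not NE [P1→C gives 10>8; P2→P gives 8>7]
(B,P,X): not NE [P1→D gives 10>8; P3→Y gives 7>3]
(B,P,Y): not NE [P1→A gives 7>1; P2→Q gives 4>3]
(B,Q,X): not NE [P1→D gives 7>2; P2→P gives 2>1; P3→Y gives 9>4]
(B,Q,Y): not NE [P1→C gives 10>8]
(C,P,X): not NE [P1→D gives 10>7; P3→Y gives 9>6]
(C,P,Y): not NE [P1→A gives 7>4; P2→Q gives 8>6]
(C,Q,X): not NE [P1→D gives 7>5; P2→P gives 8>2]
(C,Q,Y): not NE [P3→X gives 8>4]
(D,P,X): NE
(D,P,Y): not NE [P1→A gives 7>0; P3→X gives 9>6]
(D,Q,X): not NE [P3→Y gives 7>2]
(D,Q,Y): not NE [P1→C gives 10>1; P2→P gives 8>7]

NE set: (D,P,X)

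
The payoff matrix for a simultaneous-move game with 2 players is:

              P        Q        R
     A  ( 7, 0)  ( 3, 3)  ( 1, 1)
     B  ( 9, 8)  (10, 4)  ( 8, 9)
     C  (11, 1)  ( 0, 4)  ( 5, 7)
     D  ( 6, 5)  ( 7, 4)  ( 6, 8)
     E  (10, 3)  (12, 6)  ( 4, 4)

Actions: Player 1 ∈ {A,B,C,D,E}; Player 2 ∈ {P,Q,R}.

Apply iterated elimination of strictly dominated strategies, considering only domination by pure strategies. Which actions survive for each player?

P1 drop A (B beats it: P:9>7 Q:10>3 R:8>1)
P1 drop D (B beats it: P:9>6 Q:10>7 R:8>6)
P2 drop P (R beats it: B:9>8 C:7>1 E:4>3)
P1 drop C (B beats it: Q:10>0 R:8>5)
P1→{B,E} P2→{Q,R}

Remaining: P1:{B,E} P2:{Q,R}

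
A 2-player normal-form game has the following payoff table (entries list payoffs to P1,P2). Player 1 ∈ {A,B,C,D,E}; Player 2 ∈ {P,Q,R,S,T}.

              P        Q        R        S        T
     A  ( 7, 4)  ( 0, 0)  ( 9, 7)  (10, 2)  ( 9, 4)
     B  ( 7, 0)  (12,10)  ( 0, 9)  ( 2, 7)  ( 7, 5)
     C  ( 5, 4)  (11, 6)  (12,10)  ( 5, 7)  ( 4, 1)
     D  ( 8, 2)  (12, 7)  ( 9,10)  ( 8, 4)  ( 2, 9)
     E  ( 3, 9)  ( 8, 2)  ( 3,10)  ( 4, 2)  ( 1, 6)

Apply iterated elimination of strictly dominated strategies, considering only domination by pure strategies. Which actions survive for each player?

P1 drop E (C beats it: P:5>3 Q:11>8 R:12>3 S:5>4 T:4>1)
P2 drop P (R beats it: A:7>4 B:9>0 C:10>4 D:10>2)
P2 drop S (R beats it: A:7>2 B:9>7 C:10>7 D:10>4)
P2 drop T (R beats it: A:7>4 B:9>5 C:10>1 D:10>9)
P1 drop A (C beats it: Q:11>0 R:12>9)
P1→{B,C,D} P2→{Q,R}

Survivors P1:{B,C,D} P2:{Q,R}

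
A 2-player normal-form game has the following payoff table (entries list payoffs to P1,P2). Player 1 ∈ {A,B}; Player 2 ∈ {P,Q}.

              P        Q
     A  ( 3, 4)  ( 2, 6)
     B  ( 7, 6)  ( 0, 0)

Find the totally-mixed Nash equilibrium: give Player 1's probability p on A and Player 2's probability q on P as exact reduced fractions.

P1 indiff ⇒ q·3+(1-q)·2 = q·7+(1-q)·0 ⇒ q(-4) = (1-q)(-2) ⇒ q = 1/3
P2 indiff ⇒ p·4+(1-p)·6 = p·6+(1-p)·0 ⇒ p(-2) = (1-p)(-6) ⇒ p = 3/4

p=3/4, q=1/3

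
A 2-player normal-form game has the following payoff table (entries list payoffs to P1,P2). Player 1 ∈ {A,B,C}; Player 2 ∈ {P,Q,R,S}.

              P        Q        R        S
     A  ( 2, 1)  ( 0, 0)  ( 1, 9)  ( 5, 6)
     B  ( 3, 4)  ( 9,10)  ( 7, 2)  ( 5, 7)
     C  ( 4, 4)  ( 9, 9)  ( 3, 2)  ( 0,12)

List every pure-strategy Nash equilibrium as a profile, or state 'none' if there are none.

NE set: (B,Q)

(A,P): not NE [P1→C gives 4>2; P2→R gives 9>1]
(A,Q): not NE [P1→C gives 9>0; P2→R gives 9>0]
(A,R): not NE [P1→B gives 7>1]
(A,S): not NE [P2→R gives 9>6]
(B,P): not NE [P1→C gives 4>3; P2→Q gives 10>4]
(B,Q): NE
(B,R): not NE [P2→Q gives 10>2]
(B,S): not NE [P2→Q gives 10>7]
(C,P): not NE [P2→S gives 12>4]
(C,Q): not NE [P2→S gives 12>9]
(C,R): not NE [P1→B gives 7>3; P2→S gives 12>2]
(C,S): not NE [P1→B gives 5>0]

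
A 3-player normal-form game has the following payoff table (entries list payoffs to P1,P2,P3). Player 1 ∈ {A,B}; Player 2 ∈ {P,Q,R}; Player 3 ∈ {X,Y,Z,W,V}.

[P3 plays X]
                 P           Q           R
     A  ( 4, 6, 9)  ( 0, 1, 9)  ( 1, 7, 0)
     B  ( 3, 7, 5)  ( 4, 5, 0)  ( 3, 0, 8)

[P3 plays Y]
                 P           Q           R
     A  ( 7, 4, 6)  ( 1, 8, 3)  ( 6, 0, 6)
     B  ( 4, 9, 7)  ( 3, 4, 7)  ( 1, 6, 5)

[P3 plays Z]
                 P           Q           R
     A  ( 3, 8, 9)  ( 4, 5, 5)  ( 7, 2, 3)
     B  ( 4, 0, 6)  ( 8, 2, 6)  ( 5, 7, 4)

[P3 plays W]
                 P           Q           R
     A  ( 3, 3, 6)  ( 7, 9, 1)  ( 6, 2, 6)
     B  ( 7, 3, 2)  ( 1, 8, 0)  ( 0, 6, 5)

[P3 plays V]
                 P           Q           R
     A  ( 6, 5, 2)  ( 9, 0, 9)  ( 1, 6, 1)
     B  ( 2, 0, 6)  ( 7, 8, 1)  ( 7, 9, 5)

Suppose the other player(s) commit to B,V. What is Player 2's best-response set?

u_2(P vs B,V) = 0
u_2(Q vs B,V) = 8
u_2(R vs B,V) = 9
max payoff 9 at {R}

BR_2 = {R}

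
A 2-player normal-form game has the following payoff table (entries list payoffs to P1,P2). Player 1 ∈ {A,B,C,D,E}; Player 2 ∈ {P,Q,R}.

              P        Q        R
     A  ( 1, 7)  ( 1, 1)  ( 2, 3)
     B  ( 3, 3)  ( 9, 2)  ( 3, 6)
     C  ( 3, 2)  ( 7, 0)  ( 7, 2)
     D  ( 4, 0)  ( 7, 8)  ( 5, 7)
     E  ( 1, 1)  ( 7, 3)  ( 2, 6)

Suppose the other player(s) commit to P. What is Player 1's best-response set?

u_1(A vs P) = 1
u_1(B vs P) = 3
u_1(C vs P) = 3
u_1(D vs P) = 4
u_1(E vs P) = 1
max payoff 4 at {D}

argmax u_1 = {D}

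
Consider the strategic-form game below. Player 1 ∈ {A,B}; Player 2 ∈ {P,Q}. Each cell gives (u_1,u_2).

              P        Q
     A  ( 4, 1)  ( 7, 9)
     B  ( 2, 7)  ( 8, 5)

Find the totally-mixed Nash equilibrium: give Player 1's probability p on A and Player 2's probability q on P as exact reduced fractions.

p=1/5, q=1/3

P1 indiff ⇒ q·4+(1-q)·7 = q·2+(1-q)·8 ⇒ q(2) = (1-q)(1) ⇒ q = 1/3
P2 indiff ⇒ p·1+(1-p)·7 = p·9+(1-p)·5 ⇒ p(-8) = (1-p)(-2) ⇒ p = 1/5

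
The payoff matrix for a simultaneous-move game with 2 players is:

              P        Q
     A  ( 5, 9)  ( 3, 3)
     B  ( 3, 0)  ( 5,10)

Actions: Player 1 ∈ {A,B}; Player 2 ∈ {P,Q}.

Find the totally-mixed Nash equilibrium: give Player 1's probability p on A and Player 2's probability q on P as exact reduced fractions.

(p,q) = (5/8, 1/2)

P1 indiff ⇒ q·5+(1-q)·3 = q·3+(1-q)·5 ⇒ q(2) = (1-q)(2) ⇒ q = 1/2
P2 indiff ⇒ p·9+(1-p)·0 = p·3+(1-p)·10 ⇒ p(6) = (1-p)(10) ⇒ p = 5/8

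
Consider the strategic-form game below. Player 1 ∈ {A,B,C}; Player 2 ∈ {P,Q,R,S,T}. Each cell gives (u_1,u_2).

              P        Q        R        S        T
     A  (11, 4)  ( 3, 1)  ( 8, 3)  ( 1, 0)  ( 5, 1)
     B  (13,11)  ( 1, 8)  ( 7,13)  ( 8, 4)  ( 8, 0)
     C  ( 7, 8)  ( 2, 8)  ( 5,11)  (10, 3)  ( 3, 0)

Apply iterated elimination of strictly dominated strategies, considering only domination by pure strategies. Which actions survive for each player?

P2 drop Q (R beats it: A:3>1 B:13>8 C:11>8)
P2 drop S (P beats it: A:4>0 B:11>4 C:8>3)
P1 drop C (A beats it: P:11>7 R:8>5 T:5>3)
P2 drop T (P beats it: A:4>1 B:11>0)
P1→{A,B} P2→{P,R}

IESDS → P1:{A,B} P2:{P,R}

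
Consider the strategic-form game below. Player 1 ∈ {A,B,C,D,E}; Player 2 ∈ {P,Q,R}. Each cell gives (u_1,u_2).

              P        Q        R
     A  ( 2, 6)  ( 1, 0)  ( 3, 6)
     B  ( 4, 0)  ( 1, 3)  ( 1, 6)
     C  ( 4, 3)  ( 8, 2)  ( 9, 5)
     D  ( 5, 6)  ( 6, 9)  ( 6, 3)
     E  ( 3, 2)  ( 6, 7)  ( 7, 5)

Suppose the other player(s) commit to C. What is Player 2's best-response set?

P2 best: {R}

u_2(P vs C) = 3
u_2(Q vs C) = 2
u_2(R vs C) = 5
max payoff 5 at {R}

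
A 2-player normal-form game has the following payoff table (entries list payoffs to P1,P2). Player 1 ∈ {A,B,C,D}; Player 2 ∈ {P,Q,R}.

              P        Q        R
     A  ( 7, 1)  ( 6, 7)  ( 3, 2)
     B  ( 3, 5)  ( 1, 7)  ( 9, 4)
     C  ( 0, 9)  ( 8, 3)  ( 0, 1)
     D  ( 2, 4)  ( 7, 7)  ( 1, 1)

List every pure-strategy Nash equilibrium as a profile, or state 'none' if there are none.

(A,P): not NE [P2→Q gives 7>1]
(A,Q): not NE [P1→C gives 8>6]
(A,R): not NE [P1→B gives 9>3; P2→Q gives 7>2]
(B,P): not NE [P1→A gives 7>3; P2→Q gives 7>5]
(B,Q): not NE [P1→C gives 8>1]
(B,R): not NE [P2→Q gives 7>4]
(C,P): not NE [P1→A gives 7>0]
(C,Q): not NE [P2→P gives 9>3]
(C,R): not NE [P1→B gives 9>0; P2→P gives 9>1]
(D,P): not NE [P1→A gives 7>2; P2→Q gives 7>4]
(D,Q): not NE [P1→C gives 8>7]
(D,R): not NE [P1→B gives 9>1; P2→Q gives 7>1]

PSNE: ∅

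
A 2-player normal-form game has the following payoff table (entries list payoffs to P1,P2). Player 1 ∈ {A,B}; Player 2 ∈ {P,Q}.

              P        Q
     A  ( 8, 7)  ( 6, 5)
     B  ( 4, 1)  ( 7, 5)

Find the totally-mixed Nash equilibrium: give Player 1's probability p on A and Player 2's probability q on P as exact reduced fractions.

P1 indiff ⇒ q·8+(1-q)·6 = q·4+(1-q)·7 ⇒ q(4) = (1-q)(1) ⇒ q = 1/5
P2 indiff ⇒ p·7+(1-p)·1 = p·5+(1-p)·5 ⇒ p(2) = (1-p)(4) ⇒ p = 2/3

P1 mixes 2/3 on A; P2 mixes 1/5 on P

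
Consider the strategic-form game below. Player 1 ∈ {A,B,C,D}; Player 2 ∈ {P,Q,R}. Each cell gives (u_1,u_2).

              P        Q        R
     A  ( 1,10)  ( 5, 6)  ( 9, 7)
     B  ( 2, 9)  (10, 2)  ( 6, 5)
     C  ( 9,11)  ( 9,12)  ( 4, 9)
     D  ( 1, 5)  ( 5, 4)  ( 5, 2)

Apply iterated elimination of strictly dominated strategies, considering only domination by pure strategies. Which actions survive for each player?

P1 drop D (B beats it: P:2>1 Q:10>5 R:6>5)
P2 drop R (P beats it: A:10>7 B:9>5 C:11>9)
P1 drop A (B beats it: P:2>1 Q:10>5)
P1→{B,C} P2→{P,Q}

Remaining: P1:{B,C} P2:{P,Q}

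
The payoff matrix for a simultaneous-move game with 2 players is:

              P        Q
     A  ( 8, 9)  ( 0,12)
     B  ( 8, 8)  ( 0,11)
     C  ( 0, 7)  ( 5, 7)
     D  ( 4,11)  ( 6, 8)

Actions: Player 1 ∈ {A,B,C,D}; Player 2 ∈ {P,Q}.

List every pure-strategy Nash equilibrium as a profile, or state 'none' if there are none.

(A,P): not NE [P2→Q gives 12>9]
(A,Q): not NE [P1→D gives 6>0]
(B,P): not NE [P2→Q gives 11>8]
(B,Q): not NE [P1→D gives 6>0]
(C,P): not NE [P1→B gives 8>0]
(C,Q): not NE [P1→D gives 6>5]
(D,P): not NE [P1→B gives 8>4]
(D,Q): not NE [P2→P gives 11>8]

No pure NE.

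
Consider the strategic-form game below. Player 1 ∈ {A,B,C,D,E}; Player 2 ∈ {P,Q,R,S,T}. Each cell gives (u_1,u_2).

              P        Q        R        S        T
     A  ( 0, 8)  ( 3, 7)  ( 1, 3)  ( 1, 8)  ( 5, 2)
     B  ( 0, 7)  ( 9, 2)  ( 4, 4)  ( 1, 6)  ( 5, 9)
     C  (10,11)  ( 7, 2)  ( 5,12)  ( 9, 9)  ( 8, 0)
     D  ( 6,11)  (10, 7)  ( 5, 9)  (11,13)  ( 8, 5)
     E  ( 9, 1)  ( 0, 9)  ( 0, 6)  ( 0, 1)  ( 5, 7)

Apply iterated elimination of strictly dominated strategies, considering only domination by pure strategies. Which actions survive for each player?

IESDS → P1:{C,D} P2:{P,R,S}

P1 drop A (C beats it: P:10>0 Q:7>3 R:5>1 S:9>1 T:8>5)
P1 drop B (D beats it: P:6>0 Q:10>9 R:5>4 S:11>1 T:8>5)
P1 drop E (C beats it: P:10>9 Q:7>0 R:5>0 S:9>0 T:8>5)
P2 drop Q (P beats it: C:11>2 D:11>7)
P2 drop T (P beats it: C:11>0 D:11>5)
P1→{C,D} P2→{P,R,S}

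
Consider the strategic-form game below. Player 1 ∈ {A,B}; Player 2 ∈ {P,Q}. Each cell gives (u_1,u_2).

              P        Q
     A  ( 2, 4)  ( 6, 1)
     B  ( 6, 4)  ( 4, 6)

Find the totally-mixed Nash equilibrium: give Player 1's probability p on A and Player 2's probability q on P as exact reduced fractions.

P1 indiff ⇒ q·2+(1-q)·6 = q·6+(1-q)·4 ⇒ q(-4) = (1-q)(-2) ⇒ q = 1/3
P2 indiff ⇒ p·4+(1-p)·4 = p·1+(1-p)·6 ⇒ p(3) = (1-p)(2) ⇒ p = 2/5

(p,q) = (2/5, 1/3)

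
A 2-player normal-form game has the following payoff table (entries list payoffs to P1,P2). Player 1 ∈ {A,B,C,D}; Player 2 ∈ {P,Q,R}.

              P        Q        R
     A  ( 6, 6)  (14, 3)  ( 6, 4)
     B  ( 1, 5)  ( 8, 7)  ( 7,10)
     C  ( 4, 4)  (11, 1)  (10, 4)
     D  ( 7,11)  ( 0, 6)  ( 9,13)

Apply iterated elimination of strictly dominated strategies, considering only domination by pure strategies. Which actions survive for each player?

Survivors P1:{C,D} P2:{P,R}

P1 drop B (C beats it: P:4>1 Q:11>8 R:10>7)
P2 drop Q (P beats it: A:6>3 C:4>1 D:11>6)
P1 drop A (D beats it: P:7>6 R:9>6)
P1→{C,D} P2→{P,R}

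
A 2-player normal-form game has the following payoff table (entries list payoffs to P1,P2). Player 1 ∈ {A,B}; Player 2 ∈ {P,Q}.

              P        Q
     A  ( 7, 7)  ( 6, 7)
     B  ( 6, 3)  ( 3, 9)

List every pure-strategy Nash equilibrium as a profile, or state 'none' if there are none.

NE set: (A,P), (A,Q)

(A,P): NE
(A,Q): NE
(B,P): not NE [P1→A gives 7>6; P2→Q gives 9>3]
(B,Q): not NE [P1→A gives 6>3]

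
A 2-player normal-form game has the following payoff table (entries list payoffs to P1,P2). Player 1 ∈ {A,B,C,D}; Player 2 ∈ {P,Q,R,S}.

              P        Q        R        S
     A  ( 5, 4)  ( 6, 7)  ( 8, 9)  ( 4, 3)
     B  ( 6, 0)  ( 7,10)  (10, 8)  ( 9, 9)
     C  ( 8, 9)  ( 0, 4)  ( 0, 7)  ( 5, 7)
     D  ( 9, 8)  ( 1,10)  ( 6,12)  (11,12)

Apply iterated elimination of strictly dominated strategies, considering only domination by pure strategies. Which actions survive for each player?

IESDS → P1:{B,D} P2:{Q,R,S}

P1 drop A (B beats it: P:6>5 Q:7>6 R:10>8 S:9>4)
P1 drop C (D beats it: P:9>8 Q:1>0 R:6>0 S:11>5)
P2 drop P (Q beats it: B:10>0 D:10>8)
P1→{B,D} P2→{Q,R,S}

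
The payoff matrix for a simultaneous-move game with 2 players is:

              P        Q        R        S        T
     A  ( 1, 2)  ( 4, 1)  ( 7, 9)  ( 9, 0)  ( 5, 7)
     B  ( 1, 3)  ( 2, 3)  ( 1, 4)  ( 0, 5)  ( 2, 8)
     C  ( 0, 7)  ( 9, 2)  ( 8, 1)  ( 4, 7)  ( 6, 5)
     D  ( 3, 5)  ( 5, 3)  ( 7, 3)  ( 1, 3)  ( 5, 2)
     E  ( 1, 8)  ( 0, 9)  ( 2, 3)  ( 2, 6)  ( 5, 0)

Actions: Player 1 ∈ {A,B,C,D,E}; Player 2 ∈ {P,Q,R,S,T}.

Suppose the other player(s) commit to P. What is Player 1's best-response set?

P1 best: {D}

u_1(A vs P) = 1
u_1(B vs P) = 1
u_1(C vs P) = 0
u_1(D vs P) = 3
u_1(E vs P) = 1
max payoff 3 at {D}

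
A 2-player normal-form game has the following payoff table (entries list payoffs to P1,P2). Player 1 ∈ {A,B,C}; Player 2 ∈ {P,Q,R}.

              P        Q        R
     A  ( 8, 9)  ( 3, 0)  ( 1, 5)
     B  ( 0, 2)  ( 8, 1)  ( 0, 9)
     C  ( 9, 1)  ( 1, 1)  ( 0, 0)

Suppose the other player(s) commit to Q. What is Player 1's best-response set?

argmax u_1 = {B}

u_1(A vs Q) = 3
u_1(B vs Q) = 8
u_1(C vs Q) = 1
max payoff 8 at {B}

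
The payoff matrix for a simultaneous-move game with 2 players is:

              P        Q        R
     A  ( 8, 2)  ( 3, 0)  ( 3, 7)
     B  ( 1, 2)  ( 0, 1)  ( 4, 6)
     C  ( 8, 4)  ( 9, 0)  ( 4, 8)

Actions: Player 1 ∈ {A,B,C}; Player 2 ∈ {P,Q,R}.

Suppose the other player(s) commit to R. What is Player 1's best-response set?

u_1(A vs R) = 3
u_1(B vs R) = 4
u_1(C vs R) = 4
max payoff 4 at {B,C}

argmax u_1 = {B,C}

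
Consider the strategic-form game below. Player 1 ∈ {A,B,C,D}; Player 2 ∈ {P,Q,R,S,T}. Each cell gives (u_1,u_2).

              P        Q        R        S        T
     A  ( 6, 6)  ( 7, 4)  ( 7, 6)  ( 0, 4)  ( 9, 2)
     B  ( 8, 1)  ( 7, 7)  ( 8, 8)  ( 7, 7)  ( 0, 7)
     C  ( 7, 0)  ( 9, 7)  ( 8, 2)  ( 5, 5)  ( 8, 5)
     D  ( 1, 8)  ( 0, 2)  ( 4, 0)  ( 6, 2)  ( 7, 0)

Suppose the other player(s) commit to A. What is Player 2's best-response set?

u_2(P vs A) = 6
u_2(Q vs A) = 4
u_2(R vs A) = 6
u_2(S vs A) = 4
u_2(T vs A) = 2
max payoff 6 at {P,R}

BR_2 = {P,R}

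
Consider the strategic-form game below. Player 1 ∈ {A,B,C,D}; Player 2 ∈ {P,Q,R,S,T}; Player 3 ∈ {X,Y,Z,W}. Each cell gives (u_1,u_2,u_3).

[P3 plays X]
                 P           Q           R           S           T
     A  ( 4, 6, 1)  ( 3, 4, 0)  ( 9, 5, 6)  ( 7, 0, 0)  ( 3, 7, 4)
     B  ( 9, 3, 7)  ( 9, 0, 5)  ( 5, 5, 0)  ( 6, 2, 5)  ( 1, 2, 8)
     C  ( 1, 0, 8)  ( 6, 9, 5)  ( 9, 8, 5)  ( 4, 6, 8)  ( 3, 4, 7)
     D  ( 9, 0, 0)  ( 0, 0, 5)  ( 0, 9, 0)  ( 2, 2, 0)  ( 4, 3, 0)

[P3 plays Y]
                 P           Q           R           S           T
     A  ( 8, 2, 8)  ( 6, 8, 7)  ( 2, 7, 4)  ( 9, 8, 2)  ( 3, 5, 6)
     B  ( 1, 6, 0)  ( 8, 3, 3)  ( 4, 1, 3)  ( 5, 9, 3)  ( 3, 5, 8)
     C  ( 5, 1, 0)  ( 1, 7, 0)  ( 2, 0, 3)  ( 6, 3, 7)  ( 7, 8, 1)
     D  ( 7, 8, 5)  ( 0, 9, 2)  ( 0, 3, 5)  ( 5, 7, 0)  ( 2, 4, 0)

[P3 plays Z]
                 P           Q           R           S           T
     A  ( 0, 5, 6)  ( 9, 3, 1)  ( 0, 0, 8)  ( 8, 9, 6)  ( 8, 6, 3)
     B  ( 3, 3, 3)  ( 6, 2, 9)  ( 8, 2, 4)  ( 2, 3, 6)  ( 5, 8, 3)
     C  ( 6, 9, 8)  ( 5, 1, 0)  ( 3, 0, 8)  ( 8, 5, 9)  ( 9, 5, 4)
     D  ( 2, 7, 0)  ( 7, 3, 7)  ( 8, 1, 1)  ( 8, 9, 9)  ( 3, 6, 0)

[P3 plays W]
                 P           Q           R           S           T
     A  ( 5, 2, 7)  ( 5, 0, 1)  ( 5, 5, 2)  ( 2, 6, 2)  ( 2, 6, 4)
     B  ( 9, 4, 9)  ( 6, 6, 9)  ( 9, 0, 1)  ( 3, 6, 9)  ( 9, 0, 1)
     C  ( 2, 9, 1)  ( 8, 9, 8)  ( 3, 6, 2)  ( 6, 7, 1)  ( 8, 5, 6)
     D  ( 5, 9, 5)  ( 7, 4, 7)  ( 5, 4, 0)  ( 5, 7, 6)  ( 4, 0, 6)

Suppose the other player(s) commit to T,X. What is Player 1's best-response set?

u_1(A vs T,X) = 3
u_1(B vs T,X) = 1
u_1(C vs T,X) = 3
u_1(D vs T,X) = 4
max payoff 4 at {D}

argmax u_1 = {D}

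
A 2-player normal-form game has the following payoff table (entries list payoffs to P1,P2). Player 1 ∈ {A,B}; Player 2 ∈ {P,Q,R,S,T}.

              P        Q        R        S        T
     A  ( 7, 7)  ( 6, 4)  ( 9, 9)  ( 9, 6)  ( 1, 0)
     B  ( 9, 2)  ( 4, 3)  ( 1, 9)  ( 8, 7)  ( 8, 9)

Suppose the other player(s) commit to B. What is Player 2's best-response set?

u_2(P vs B) = 2
u_2(Q vs B) = 3
u_2(R vs B) = 9
u_2(S vs B) = 7
u_2(T vs B) = 9
max payoff 9 at {R,T}

BR_2 = {R,T}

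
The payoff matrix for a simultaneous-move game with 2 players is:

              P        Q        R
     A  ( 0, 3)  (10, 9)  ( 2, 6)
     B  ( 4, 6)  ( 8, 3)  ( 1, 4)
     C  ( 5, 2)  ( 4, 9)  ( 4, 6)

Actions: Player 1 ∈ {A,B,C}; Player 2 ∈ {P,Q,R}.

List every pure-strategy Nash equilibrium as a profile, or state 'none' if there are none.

(A,P): not NE [P1→C gives 5>0; P2→Q gives 9>3]
(A,Q): NE
(A,R): not NE [P1→C gives 4>2; P2→Q gives 9>6]
(B,P): not NE [P1→C gives 5>4]
(B,Q): not NE [P1→A gives 10>8; P2→P gives 6>3]
(B,R): not NE [P1→C gives 4>1; P2→P gives 6>4]
(C,P): not NE [P2→Q gives 9>2]
(C,Q): not NE [P1→A gives 10>4]
(C,R): not NE [P2→Q gives 9>6]

NE set: (A,Q)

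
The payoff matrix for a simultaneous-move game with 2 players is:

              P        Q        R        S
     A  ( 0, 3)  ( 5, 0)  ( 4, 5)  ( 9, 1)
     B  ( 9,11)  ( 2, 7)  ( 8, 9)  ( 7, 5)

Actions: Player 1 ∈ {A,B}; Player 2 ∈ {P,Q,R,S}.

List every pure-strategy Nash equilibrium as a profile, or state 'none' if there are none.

Nash profiles: (B,P)

(A,P): not NE [P1→B gives 9>0; P2→R gives 5>3]
(A,Q): not NE [P2→R gives 5>0]
(A,R): not NE [P1→B gives 8>4]
(A,S): not NE [P2→R gives 5>1]
(B,P): NE
(B,Q): not NE [P1→A gives 5>2; P2→P gives 11>7]
(B,R): not NE [P2→P gives 11>9]
(B,S): not NE [P1→A gives 9>7; P2→P gives 11>5]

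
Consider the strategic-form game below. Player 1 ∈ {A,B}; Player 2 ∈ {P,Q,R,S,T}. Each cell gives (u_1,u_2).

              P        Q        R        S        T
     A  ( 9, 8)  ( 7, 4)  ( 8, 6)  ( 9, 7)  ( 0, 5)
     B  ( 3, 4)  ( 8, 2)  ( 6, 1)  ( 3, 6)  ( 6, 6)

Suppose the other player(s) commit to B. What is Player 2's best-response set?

P2 best: {S,T}

u_2(P vs B) = 4
u_2(Q vs B) = 2
u_2(R vs B) = 1
u_2(S vs B) = 6
u_2(T vs B) = 6
max payoff 6 at {S,T}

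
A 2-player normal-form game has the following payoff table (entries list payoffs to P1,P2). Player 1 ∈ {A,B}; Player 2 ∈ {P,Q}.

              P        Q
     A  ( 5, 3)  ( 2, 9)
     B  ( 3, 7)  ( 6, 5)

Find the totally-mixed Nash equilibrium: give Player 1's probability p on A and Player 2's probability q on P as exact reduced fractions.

(p,q) = (1/4, 2/3)

P1 indiff ⇒ q·5+(1-q)·2 = q·3+(1-q)·6 ⇒ q(2) = (1-q)(4) ⇒ q = 2/3
P2 indiff ⇒ p·3+(1-p)·7 = p·9+(1-p)·5 ⇒ p(-6) = (1-p)(-2) ⇒ p = 1/4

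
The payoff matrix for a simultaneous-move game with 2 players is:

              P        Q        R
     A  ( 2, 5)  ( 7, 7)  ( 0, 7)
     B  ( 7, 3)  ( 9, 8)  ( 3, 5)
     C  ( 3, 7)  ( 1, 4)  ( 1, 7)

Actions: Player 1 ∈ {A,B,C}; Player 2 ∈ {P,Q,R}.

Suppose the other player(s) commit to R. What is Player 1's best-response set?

argmax u_1 = {B}

u_1(A vs R) = 0
u_1(B vs R) = 3
u_1(C vs R) = 1
max payoff 3 at {B}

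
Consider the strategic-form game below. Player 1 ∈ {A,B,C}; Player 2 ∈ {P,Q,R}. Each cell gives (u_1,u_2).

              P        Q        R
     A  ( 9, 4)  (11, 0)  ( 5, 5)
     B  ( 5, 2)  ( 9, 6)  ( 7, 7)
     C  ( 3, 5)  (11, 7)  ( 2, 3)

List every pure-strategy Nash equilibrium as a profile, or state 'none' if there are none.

(A,P): not NE [P2→R gives 5>4]
(A,Q): not NE [P2→R gives 5>0]
(A,R): not NE [P1→B gives 7>5]
(B,P): not NE [P1→A gives 9>5; P2→R gives 7>2]
(B,Q): not NE [P1→C gives 11>9; P2→R gives 7>6]
(B,R): NE
(C,P): not NE [P1→A gives 9>3; P2→Q gives 7>5]
(C,Q): NE
(C,R): not NE [P1→B gives 7>2; P2→Q gives 7>3]

PSNE = {(B,R), (C,Q)}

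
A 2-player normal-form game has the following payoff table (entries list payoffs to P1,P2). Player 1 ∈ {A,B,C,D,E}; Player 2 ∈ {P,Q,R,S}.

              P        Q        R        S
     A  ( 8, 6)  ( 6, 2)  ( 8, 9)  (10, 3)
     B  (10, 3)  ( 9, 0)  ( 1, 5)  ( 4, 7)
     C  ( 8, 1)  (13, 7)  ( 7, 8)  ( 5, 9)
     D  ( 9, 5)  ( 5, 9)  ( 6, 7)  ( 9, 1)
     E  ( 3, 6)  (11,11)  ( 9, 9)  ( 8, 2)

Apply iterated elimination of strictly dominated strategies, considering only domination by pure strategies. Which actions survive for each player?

P2 drop P (R beats it: A:9>6 B:5>3 C:8>1 D:7>5 E:9>6)
P1 drop B (C beats it: Q:13>9 R:7>1 S:5>4)
P1 drop D (A beats it: Q:6>5 R:8>6 S:10>9)
P1→{A,C,E} P2→{Q,R,S}

Remaining: P1:{A,C,E} P2:{Q,R,S}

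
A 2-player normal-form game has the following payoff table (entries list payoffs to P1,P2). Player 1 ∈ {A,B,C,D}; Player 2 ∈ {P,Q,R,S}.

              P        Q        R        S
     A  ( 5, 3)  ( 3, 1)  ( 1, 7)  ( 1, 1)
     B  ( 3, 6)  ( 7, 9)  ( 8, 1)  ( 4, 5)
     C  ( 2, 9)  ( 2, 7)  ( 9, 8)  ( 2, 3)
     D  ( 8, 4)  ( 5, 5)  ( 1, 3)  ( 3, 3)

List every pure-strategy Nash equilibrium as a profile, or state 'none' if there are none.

NE set: (B,Q)

(A,P): not NE [P1→D gives 8>5; P2→R gives 7>3]
(A,Q): not NE [P1→B gives 7>3; P2→R gives 7>1]
(A,R): not NE [P1→C gives 9>1]
(A,S): not NE [P1→B gives 4>1; P2→R gives 7>1]
(B,P): not NE [P1→D gives 8>3; P2→Q gives 9>6]
(B,Q): NE
(B,R): not NE [P1→C gives 9>8; P2→Q gives 9>1]
(B,S): not NE [P2→Q gives 9>5]
(C,P): not NE [P1→D gives 8>2]
(C,Q): not NE [P1→B gives 7>2; P2→P gives 9>7]
(C,R): not NE [P2→P gives 9>8]
(C,S): not NE [P1→B gives 4>2; P2→P gives 9>3]
(D,P): not NE [P2→Q gives 5>4]
(D,Q): not NE [P1→B gives 7>5]
(D,R): not NE [P1→C gives 9>1; P2→Q gives 5>3]
(D,S): not NE [P1→B gives 4>3; P2→Q gives 5>3]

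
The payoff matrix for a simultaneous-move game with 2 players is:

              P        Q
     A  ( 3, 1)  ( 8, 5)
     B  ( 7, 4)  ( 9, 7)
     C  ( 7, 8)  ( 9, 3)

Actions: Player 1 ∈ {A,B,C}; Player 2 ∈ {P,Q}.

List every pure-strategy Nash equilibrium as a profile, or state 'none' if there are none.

(A,P): not NE [P1→C gives 7>3; P2→Q gives 5>1]
(A,Q): not NE [P1→C gives 9>8]
(B,P): not NE [P2→Q gives 7>4]
(B,Q): NE
(C,P): NE
(C,Q): not NE [P2→P gives 8>3]

Nash profiles: (B,Q), (C,P)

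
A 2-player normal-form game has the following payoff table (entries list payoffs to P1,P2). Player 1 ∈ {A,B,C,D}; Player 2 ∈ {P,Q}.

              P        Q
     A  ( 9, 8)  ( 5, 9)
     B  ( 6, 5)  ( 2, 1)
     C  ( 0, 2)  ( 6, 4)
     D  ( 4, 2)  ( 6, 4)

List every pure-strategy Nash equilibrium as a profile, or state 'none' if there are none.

PSNE = {(C,Q), (D,Q)}

(A,P): not NE [P2→Q gives 9>8]
(A,Q): not NE [P1→D gives 6>5]
(B,P): not NE [P1→A gives 9>6]
(B,Q): not NE [P1→D gives 6>2; P2→P gives 5>1]
(C,P): not NE [P1→A gives 9>0; P2→Q gives 4>2]
(C,Q): NE
(D,P): not NE [P1→A gives 9>4; P2→Q gives 4>2]
(D,Q): NE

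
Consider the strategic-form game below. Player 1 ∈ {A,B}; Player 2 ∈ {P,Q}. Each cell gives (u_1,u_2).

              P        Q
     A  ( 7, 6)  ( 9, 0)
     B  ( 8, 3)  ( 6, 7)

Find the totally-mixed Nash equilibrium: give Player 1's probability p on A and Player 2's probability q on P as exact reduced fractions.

P1 indiff ⇒ q·7+(1-q)·9 = q·8+(1-q)·6 ⇒ q(-1) = (1-q)(-3) ⇒ q = 3/4
P2 indiff ⇒ p·6+(1-p)·3 = p·0+(1-p)·7 ⇒ p(6) = (1-p)(4) ⇒ p = 2/5

(p,q) = (2/5, 3/4)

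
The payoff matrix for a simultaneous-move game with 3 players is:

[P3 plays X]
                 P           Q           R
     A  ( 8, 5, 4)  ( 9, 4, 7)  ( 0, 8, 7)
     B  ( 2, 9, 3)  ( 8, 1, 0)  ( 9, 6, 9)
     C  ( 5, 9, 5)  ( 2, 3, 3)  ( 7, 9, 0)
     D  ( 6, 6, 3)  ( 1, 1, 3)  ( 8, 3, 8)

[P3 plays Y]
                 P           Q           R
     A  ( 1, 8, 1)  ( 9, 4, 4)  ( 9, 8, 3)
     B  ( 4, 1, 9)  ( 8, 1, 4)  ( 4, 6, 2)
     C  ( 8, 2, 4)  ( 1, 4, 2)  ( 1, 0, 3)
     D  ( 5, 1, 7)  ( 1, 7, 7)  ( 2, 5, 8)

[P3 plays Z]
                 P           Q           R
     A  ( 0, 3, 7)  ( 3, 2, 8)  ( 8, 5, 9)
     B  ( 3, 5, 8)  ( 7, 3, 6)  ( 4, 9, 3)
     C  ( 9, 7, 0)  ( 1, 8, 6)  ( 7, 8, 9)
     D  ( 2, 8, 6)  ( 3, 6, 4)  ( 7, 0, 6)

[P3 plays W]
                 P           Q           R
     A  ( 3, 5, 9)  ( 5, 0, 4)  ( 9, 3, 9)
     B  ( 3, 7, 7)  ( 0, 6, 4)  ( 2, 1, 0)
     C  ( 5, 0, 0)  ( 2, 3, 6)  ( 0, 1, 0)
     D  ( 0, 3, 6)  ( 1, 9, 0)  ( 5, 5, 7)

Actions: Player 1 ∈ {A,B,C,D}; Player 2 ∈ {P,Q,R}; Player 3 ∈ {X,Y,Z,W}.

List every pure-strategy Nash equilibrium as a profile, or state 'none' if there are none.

Nash profiles: (A,R,Z)

(A,P,X): not NE [P2→R gives 8>5; P3→W gives 9>4]
(A,P,Y): not NE [P1→C gives 8>1; P3→W gives 9>1]
(A,P,Z): not NE [P1→C gives 9>0; P2→R gives 5>3; P3→W gives 9>7]
(A,P,W): not NE [P1→C gives 5>3]
(A,Q,X): not NE [P2→R gives 8>4; P3→Z gives 8>7]
(A,Q,Y): not NE [P2→R gives 8>4; P3→Z gives 8>4]
(A,Q,Z): not NE [P1→B gives 7>3; P2→R gives 5>2]
(A,Q,W): not NE [P2→P gives 5>0; P3→Z gives 8>4]
(A,R,X): not NE [P1→B gives 9>0; P3→W gives 9>7]
(A,R,Y): not NE [P3→W gives 9>3]
(A,R,Z): NE
(A,R,W): not NE [P2→P gives 5>3]
(B,P,X): not NE [P1→A gives 8>2; P3→Y gives 9>3]
(B,P,Y): not NE [P1→C gives 8>4; P2→R gives 6>1]
(B,P,Z): not NE [P1→C gives 9>3; P2→R gives 9>5; P3→Y gives 9>8]
(B,P,W): not NE [P1→C gives 5>3; P3→Y gives 9>7]
(B,Q,X): not NE [P1→A gives 9>8; P2→P gives 9>1; P3→Z gives 6>0]
(B,Q,Y): not NE [P1→A gives 9>8; P2→R gives 6>1; P3→Z gives 6>4]
(B,Q,Z): not NE [P2→R gives 9>3]
(B,Q,W): not NE [P1→A gives 5>0; P2→P gives 7>6; P3→Z gives 6>4]
(B,R,X): not NE [P2→P gives 9>6]
(B,R,Y): not NE [P1→A gives 9>4; P3→X gives 9>2]
(B,R,Z): not NE [P1→A gives 8>4; P3→X gives 9>3]
(B,R,W): not NE [P1→A gives 9>2; P2→P gives 7>1; P3→X gives 9>0]
(C,P,X): not NE [P1→A gives 8>5]
(C,P,Y): not NE [P2→Q gives 4>2; P3→X gives 5>4]
(C,P,Z): not NE [P2→R gives 8>7; P3→X gives 5>0]
(C,P,W): not NE [P2→Q gives 3>0; P3→X gives 5>0]
(C,Q,X): not NE [P1→A gives 9>2; P2→R gives 9>3; P3→W gives 6>3]
(C,Q,Y): not NE [P1→A gives 9>1; P3→W gives 6>2]
(C,Q,Z): not NE [P1→B gives 7>1]
(C,Q,W): not NE [P1→A gives 5>2]
(C,R,X): not NE [P1→B gives 9>7; P3→Z gives 9>0]
(C,R,Y): not NE [P1→A gives 9>1; P2→Q gives 4>0; P3→Z gives 9>3]
(C,R,Z): not NE [P1→A gives 8>7]
(C,R,W): not NE [P1→A gives 9>0; P2→Q gives 3>1; P3→Z gives 9>0]
(D,P,X): not NE [P1→A gives 8>6; P3→Y gives 7>3]
(D,P,Y): not NE [P1→C gives 8>5; P2→Q gives 7>1]
(D,P,Z): not NE [P1→C gives 9>2; P3→Y gives 7>6]
(D,P,W): not NE [P1→C gives 5>0; P2→Q gives 9>3; P3→Y gives 7>6]
(D,Q,X): not NE [P1→A gives 9>1; P2→P gives 6>1; P3→Y gives 7>3]
(D,Q,Y): not NE [P1→A gives 9>1]
(D,Q,Z): not NE [P1→B gives 7>3; P2→P gives 8>6; P3→Y gives 7>4]
(D,Q,W): not NE [P1→A gives 5>1; P3→Y gives 7>0]
(D,R,X): not NE [P1→B gives 9>8; P2→P gives 6>3]
(D,R,Y): not NE [P1→A gives 9>2; P2→Q gives 7>5]
(D,R,Z): not NE [P1→A gives 8>7; P2→P gives 8>0; P3→Y gives 8>6]
(D,R,W): not NE [P1→A gives 9>5; P2→Q gives 9>5; P3→Y gives 8>7]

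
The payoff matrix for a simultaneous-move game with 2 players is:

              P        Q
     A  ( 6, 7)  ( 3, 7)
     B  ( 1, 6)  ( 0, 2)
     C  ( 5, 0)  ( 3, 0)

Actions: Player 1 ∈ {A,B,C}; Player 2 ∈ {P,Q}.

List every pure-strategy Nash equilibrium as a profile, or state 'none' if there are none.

(A,P): NE
(A,Q): NE
(B,P): not NE [P1→A gives 6>1]
(B,Q): not NE [P1→C gives 3>0; P2→P gives 6>2]
(C,P): not NE [P1→A gives 6>5]
(C,Q): NE

PSNE = {(A,P), (A,Q), (C,Q)}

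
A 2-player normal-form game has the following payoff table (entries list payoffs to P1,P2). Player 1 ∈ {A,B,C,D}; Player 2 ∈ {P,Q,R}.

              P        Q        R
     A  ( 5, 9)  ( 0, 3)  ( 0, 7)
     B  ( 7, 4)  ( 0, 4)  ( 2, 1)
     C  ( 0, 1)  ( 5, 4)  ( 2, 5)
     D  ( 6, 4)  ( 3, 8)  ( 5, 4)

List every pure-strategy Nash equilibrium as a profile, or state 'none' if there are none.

(A,P): not NE [P1→B gives 7>5]
(A,Q): not NE [P1→C gives 5>0; P2→P gives 9>3]
(A,R): not NE [P1→D gives 5>0; P2→P gives 9>7]
(B,P): NE
(B,Q): not NE [P1→C gives 5>0]
(B,R): not NE [P1→D gives 5>2; P2→Q gives 4>1]
(C,P): not NE [P1→B gives 7>0; P2→R gives 5>1]
(C,Q): not NE [P2→R gives 5>4]
(C,R): not NE [P1→D gives 5>2]
(D,P): not NE [P1→B gives 7>6; P2→Q gives 8>4]
(D,Q): not NE [P1→C gives 5>3]
(D,R): not NE [P2→Q gives 8>4]

PSNE = {(B,P)}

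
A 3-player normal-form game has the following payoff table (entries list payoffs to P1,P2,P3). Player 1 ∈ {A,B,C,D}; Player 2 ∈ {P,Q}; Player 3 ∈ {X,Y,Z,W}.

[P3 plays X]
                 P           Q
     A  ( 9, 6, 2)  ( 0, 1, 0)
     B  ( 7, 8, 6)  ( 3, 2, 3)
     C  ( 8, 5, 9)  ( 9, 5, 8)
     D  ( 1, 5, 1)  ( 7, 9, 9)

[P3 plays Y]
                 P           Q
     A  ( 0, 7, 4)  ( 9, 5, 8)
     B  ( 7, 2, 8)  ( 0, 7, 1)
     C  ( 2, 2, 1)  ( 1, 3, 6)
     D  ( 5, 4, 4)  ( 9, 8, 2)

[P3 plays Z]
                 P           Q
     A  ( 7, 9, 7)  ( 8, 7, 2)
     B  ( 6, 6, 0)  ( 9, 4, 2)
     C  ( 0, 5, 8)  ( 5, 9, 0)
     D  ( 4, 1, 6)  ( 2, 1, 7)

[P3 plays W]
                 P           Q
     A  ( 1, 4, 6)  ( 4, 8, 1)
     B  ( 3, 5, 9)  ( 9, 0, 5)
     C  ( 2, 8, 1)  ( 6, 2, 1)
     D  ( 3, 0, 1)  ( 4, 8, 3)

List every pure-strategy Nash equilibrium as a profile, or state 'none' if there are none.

NE set: (A,P,Z), (B,P,W), (C,Q,X)

(A,P,X): not NE [P3→Z gives 7>2]
(A,P,Y): not NE [P1→B gives 7>0; P3→Z gives 7>4]
(A,P,Z): NE
(A,P,W): not NE [P1→D gives 3>1; P2→Q gives 8>4; P3→Z gives 7>6]
(A,Q,X): not NE [P1→C gives 9>0; P2→P gives 6>1; P3→Y gives 8>0]
(A,Q,Y): not NE [P2→P gives 7>5]
(A,Q,Z): not NE [P1→B gives 9>8; P2→P gives 9>7; P3→Y gives 8>2]
(A,Q,W): not NE [P1→B gives 9>4; P3→Y gives 8>1]
(B,P,X): not NE [P1→A gives 9>7; P3→W gives 9>6]
(B,P,Y): not NE [P2→Q gives 7>2; P3→W gives 9>8]
(B,P,Z): not NE [P1→A gives 7>6; P3→W gives 9>0]
(B,P,W): NE
(B,Q,X): not NE [P1→C gives 9>3; P2→P gives 8>2; P3→W gives 5>3]
(B,Q,Y): not NE [P1→D gives 9>0; P3→W gives 5>1]
(B,Q,Z): not NE [P2→P gives 6>4; P3→W gives 5>2]
(B,Q,W): not NE [P2→P gives 5>0]
(C,P,X): not NE [P1→A gives 9>8]
(C,P,Y): not NE [P1→B gives 7>2; P2→Q gives 3>2; P3→X gives 9>1]
(C,P,Z): not NE [P1→A gives 7>0; P2→Q gives 9>5; P3→X gives 9>8]
(C,P,W): not NE [P1→D gives 3>2; P3→X gives 9>1]
(C,Q,X): NE
(C,Q,Y): not NE [P1→D gives 9>1; P3→X gives 8>6]
(C,Q,Z): not NE [P1→B gives 9>5; P3→X gives 8>0]
(C,Q,W): not NE [P1→B gives 9>6; P2→P gives 8>2; P3→X gives 8>1]
(D,P,X): not NE [P1→A gives 9>1; P2→Q gives 9>5; P3→Z gives 6>1]
(D,P,Y): not NE [P1→B gives 7>5; P2→Q gives 8>4; P3→Z gives 6>4]
(D,P,Z): not NE [P1→A gives 7>4]
(D,P,W): not NE [P2→Q gives 8>0; P3→Z gives 6>1]
(D,Q,X): not NE [P1→C gives 9>7]
(D,Q,Y): not NE [P3→X gives 9>2]
(D,Q,Z): not NE [P1→B gives 9>2; P3→X gives 9>7]
(D,Q,W): not NE [P1→B gives 9>4; P3→X gives 9>3]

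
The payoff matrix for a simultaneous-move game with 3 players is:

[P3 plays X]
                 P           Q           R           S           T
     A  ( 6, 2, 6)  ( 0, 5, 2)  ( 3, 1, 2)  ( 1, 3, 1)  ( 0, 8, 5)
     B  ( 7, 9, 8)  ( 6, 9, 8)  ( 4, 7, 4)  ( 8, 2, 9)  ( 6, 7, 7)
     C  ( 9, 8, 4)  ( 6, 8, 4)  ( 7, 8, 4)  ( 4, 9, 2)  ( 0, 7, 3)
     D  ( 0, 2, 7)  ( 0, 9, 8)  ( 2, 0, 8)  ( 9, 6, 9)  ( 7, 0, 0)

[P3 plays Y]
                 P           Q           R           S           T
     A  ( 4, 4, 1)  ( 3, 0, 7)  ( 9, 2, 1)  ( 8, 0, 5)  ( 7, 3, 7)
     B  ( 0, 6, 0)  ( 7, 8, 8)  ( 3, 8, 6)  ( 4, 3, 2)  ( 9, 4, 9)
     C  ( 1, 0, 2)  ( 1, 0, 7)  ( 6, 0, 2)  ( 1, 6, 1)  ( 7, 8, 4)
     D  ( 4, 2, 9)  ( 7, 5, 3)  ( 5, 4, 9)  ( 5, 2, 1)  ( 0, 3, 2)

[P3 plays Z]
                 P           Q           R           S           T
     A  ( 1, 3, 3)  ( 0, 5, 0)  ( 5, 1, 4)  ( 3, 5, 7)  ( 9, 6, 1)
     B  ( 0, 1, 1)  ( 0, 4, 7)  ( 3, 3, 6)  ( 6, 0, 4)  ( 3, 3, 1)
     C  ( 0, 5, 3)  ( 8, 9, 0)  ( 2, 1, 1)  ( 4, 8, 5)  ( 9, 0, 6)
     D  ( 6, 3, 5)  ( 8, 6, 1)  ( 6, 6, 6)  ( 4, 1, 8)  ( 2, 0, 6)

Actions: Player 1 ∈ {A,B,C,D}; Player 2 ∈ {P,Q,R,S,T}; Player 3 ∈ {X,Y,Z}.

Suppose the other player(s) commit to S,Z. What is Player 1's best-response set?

u_1(A vs S,Z) = 3
u_1(B vs S,Z) = 6
u_1(C vs S,Z) = 4
u_1(D vs S,Z) = 4
max payoff 6 at {B}

BR_1 = {B}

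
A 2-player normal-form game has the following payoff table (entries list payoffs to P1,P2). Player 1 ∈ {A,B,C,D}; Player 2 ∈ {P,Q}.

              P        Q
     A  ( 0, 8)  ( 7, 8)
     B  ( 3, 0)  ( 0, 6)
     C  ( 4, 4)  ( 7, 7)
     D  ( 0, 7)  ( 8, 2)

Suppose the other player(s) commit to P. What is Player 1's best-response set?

u_1(A vs P) = 0
u_1(B vs P) = 3
u_1(C vs P) = 4
u_1(D vs P) = 0
max payoff 4 at {C}

argmax u_1 = {C}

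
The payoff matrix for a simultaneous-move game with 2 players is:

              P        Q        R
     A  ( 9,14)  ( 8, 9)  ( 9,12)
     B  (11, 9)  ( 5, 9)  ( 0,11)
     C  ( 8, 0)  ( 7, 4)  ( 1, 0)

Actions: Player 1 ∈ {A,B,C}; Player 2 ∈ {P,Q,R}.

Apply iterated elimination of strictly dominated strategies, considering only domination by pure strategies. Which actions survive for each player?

Remaining: P1:{A,B} P2:{P,R}

P1 drop C (A beats it: P:9>8 Q:8>7 R:9>1)
P2 drop Q (R beats it: A:12>9 B:11>9)
P1→{A,B} P2→{P,R}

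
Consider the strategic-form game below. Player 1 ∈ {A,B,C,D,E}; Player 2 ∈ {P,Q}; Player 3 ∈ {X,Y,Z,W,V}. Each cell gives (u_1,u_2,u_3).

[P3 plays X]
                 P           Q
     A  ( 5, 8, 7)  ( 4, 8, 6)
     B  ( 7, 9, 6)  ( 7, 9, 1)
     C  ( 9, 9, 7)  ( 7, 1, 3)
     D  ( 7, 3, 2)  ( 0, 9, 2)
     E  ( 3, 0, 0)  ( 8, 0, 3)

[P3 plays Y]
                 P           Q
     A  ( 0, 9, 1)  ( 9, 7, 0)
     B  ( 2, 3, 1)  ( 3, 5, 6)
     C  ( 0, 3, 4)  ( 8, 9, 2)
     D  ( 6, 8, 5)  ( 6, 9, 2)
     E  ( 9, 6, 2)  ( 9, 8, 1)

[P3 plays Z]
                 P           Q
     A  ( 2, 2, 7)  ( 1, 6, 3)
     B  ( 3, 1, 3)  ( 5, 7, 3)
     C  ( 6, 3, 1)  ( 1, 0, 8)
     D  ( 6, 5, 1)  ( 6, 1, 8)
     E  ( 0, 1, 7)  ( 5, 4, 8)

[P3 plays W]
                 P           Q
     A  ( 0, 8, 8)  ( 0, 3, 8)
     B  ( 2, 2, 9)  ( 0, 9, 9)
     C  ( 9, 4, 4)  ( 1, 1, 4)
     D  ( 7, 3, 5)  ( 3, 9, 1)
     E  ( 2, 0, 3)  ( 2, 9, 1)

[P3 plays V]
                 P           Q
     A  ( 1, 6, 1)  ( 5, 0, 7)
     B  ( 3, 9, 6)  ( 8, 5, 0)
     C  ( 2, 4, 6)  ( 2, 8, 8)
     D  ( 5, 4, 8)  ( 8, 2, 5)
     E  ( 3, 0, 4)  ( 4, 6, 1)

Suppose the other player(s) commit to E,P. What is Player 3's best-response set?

u_3(X vs E,P) = 0
u_3(Y vs E,P) = 2
u_3(Z vs E,P) = 7
u_3(W vs E,P) = 3
u_3(V vs E,P) = 4
max payoff 7 at {Z}

P3 best: {Z}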